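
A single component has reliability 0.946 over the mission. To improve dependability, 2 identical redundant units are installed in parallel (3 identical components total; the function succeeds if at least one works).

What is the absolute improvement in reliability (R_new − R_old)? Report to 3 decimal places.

R_before = 0.946
R_after = 1 − (1 − 0.946)^3 = 1.000
ΔR = 1.000 − 0.946 = 0.054

0.054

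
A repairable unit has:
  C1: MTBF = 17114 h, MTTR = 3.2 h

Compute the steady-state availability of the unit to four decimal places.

0.9998

A(C1) = MTBF/(MTBF+MTTR) = 17114/(17114+3.2) = 0.9998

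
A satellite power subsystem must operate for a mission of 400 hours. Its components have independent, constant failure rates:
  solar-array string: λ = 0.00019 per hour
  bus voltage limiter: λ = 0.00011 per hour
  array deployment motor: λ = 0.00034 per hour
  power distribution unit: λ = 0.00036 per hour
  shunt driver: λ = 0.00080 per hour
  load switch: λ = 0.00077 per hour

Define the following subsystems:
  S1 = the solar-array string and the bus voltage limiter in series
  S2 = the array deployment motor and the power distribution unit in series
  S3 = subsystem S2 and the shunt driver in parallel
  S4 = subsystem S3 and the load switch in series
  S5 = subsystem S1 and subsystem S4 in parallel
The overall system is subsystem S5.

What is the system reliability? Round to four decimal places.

R(solar-array string) = exp(−0.00019 × 400) = 0.926816
R(bus voltage limiter) = exp(−0.00011 × 400) = 0.956954
R(array deployment motor) = exp(−0.00034 × 400) = 0.872843
R(power distribution unit) = exp(−0.00036 × 400) = 0.865888
R(shunt driver) = exp(−0.00080 × 400) = 0.726149
R(load switch) = exp(−0.00077 × 400) = 0.734915
Series (solar-array string and bus voltage limiter): 0.926816 × 0.956954 = 0.886920
Series (array deployment motor and power distribution unit): 0.872843 × 0.865888 = 0.755784
Parallel ([0.755784] and shunt driver): 1 − (1 − 0.755784)(1 − 0.726149) = 0.933121
Series ([0.933121] and load switch): 0.933121 × 0.734915 = 0.685765
Parallel ([0.886920] and [0.685765]): 1 − (1 − 0.886920)(1 − 0.685765) = 0.9645

0.9645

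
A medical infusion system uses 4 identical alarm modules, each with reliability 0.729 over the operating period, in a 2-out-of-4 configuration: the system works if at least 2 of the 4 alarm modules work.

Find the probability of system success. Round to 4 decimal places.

0.9366

R = Σ_{i=2}^{4} C(4,i) p^i (1−p)^{4−i} with p = 0.729
C(4,2)·0.729^2·0.271^2 = 0.234177
C(4,3)·0.729^3·0.271^1 = 0.419964
C(4,4)·0.729^4·0.271^0 = 0.282430
Sum = 0.9366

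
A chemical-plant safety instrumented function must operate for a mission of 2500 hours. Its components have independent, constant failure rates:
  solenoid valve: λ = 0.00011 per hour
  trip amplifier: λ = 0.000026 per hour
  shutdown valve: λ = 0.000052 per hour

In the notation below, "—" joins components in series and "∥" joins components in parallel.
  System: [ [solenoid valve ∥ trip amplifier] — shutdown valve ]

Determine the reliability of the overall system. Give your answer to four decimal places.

R(solenoid valve) = exp(−0.00011 × 2500) = 0.759572
R(trip amplifier) = exp(−0.000026 × 2500) = 0.937067
R(shutdown valve) = exp(−0.000052 × 2500) = 0.878095
Parallel (solenoid valve and trip amplifier): 1 − (1 − 0.759572)(1 − 0.937067) = 0.984869
Series ([0.984869] and shutdown valve): 0.984869 × 0.878095 = 0.8648

0.8648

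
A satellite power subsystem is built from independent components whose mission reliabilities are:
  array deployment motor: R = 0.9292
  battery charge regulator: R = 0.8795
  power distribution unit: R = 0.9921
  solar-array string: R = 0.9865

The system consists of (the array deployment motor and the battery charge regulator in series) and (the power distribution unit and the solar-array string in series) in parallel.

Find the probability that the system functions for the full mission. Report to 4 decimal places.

Series (array deployment motor and battery charge regulator): 0.929200 × 0.879500 = 0.817231
Series (power distribution unit and solar-array string): 0.992100 × 0.986500 = 0.978707
Parallel ([0.817231] and [0.978707]): 1 − (1 − 0.817231)(1 − 0.978707) = 0.9961

0.9961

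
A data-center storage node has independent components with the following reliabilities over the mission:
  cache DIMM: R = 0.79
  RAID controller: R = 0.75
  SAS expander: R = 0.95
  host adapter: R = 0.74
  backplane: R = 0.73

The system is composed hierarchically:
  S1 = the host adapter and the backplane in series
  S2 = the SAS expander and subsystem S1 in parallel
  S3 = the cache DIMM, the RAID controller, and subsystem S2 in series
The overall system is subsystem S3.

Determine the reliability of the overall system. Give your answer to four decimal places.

0.5789

Series (host adapter and backplane): 0.740000 × 0.730000 = 0.540200
Parallel (SAS expander and [0.540200]): 1 − (1 − 0.950000)(1 − 0.540200) = 0.977010
Series (cache DIMM, RAID controller, and [0.977010]): 0.790000 × 0.750000 × 0.977010 = 0.5789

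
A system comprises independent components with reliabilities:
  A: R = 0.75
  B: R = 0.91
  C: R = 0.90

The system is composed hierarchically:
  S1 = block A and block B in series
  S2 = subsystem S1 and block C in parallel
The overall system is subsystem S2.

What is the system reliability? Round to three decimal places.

0.968

Series (A and B): 0.75000 × 0.91000 = 0.68250
Parallel ([0.68250] and C): 1 − (1 − 0.68250)(1 − 0.90000) = 0.968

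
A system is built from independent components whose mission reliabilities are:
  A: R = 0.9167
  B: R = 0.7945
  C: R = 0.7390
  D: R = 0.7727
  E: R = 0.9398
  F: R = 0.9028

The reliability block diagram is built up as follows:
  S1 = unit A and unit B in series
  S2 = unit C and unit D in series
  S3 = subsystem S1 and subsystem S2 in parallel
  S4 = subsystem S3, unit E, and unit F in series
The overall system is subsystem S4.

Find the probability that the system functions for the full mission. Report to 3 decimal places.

Series (A and B): 0.91670 × 0.79450 = 0.72832
Series (C and D): 0.73900 × 0.77270 = 0.57103
Parallel ([0.72832] and [0.57103]): 1 − (1 − 0.72832)(1 − 0.57103) = 0.88346
Series ([0.88346], E, and F): 0.88346 × 0.93980 × 0.90280 = 0.750

0.750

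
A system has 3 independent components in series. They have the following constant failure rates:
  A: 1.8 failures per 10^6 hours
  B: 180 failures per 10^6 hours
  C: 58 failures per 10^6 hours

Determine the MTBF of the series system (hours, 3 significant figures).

Series of exponential components: λ_sys = Σ λ_i
λ_sys = 0.0000018 + 0.00018 + 0.000058 = 2.3980e-04 /h
MTBF = 1 / λ_sys = 4170 h

4170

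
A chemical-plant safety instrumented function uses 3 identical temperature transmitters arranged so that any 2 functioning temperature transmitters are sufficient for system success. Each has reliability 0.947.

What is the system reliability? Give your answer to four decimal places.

R = Σ_{i=2}^{3} C(3,i) p^i (1−p)^{3−i} with p = 0.947
C(3,2)·0.947^2·0.053^1 = 0.142593
C(3,3)·0.947^3·0.053^0 = 0.849278
Sum = 0.9919

0.9919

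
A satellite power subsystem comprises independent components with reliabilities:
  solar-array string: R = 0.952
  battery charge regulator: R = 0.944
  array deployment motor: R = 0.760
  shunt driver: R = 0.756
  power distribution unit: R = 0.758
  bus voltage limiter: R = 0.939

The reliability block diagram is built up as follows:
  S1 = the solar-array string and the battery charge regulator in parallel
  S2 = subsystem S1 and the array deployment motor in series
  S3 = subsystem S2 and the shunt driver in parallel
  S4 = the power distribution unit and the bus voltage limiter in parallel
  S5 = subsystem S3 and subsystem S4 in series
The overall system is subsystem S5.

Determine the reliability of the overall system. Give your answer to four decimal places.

0.9271

Parallel (solar-array string and battery charge regulator): 1 − (1 − 0.952000)(1 − 0.944000) = 0.997312
Series ([0.997312] and array deployment motor): 0.997312 × 0.760000 = 0.757957
Parallel ([0.757957] and shunt driver): 1 − (1 − 0.757957)(1 − 0.756000) = 0.940942
Parallel (power distribution unit and bus voltage limiter): 1 − (1 − 0.758000)(1 − 0.939000) = 0.985238
Series ([0.940942] and [0.985238]): 0.940942 × 0.985238 = 0.9271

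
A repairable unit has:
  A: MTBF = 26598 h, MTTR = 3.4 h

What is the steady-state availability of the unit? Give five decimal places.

A(A) = MTBF/(MTBF+MTTR) = 26598/(26598+3.4) = 0.99987

0.99987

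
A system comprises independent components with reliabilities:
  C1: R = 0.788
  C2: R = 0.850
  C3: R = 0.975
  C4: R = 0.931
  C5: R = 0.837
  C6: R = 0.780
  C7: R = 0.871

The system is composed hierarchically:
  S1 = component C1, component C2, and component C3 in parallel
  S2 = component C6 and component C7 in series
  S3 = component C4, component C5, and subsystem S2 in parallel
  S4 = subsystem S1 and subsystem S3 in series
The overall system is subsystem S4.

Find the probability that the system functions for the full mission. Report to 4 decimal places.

Parallel (C1, C2, and C3): 1 − (1 − 0.788000)(1 − 0.850000)(1 − 0.975000) = 0.999205
Series (C6 and C7): 0.780000 × 0.871000 = 0.679380
Parallel (C4, C5, and [0.679380]): 1 − (1 − 0.931000)(1 − 0.837000)(1 − 0.679380) = 0.996394
Series ([0.999205] and [0.996394]): 0.999205 × 0.996394 = 0.9956

0.9956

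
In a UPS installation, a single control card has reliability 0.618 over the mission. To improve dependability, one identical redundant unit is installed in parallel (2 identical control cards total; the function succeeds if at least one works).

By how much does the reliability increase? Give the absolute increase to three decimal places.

0.236

R_before = 0.618
R_after = 1 − (1 − 0.618)^2 = 0.854
ΔR = 0.854 − 0.618 = 0.236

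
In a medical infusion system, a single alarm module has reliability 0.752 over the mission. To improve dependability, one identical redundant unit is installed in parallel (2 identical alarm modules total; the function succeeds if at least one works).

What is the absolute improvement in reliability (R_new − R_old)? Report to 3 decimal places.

0.186

R_before = 0.752
R_after = 1 − (1 − 0.752)^2 = 0.938
ΔR = 0.938 − 0.752 = 0.186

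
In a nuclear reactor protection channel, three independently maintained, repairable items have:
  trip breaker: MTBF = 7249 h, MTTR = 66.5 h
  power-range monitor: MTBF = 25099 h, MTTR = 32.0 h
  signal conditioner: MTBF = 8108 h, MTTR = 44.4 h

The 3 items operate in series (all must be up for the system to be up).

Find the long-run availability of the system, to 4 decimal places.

0.9843

A(trip breaker) = MTBF/(MTBF+MTTR) = 7249/(7249+66.5) = 0.990910
A(power-range monitor) = MTBF/(MTBF+MTTR) = 25099/(25099+32.0) = 0.998727
A(signal conditioner) = MTBF/(MTBF+MTTR) = 8108/(8108+44.4) = 0.994554
Series availability: 0.990910 × 0.998727 × 0.994554 = 0.9843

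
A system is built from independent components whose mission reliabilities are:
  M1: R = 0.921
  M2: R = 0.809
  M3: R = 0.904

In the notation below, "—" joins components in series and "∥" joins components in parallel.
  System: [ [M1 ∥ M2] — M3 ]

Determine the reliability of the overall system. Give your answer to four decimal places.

Parallel (M1 and M2): 1 − (1 − 0.921000)(1 − 0.809000) = 0.984911
Series ([0.984911] and M3): 0.984911 × 0.904000 = 0.8904

0.8904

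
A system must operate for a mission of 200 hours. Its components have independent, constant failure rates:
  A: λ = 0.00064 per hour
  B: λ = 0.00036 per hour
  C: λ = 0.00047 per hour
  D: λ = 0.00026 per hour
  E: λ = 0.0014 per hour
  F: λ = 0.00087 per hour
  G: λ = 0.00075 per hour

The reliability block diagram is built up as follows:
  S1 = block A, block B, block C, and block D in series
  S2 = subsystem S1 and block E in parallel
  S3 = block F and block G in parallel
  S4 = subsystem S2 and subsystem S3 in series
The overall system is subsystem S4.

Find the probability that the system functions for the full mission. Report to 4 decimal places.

R(A) = exp(−0.00064 × 200) = 0.879853
R(B) = exp(−0.00036 × 200) = 0.930531
R(C) = exp(−0.00047 × 200) = 0.910283
R(D) = exp(−0.00026 × 200) = 0.949329
R(E) = exp(−0.0014 × 200) = 0.755784
R(F) = exp(−0.00087 × 200) = 0.840297
R(G) = exp(−0.00075 × 200) = 0.860708
Series (A, B, C, and D): 0.879853 × 0.930531 × 0.910283 × 0.949329 = 0.707513
Parallel ([0.707513] and E): 1 − (1 − 0.707513)(1 − 0.755784) = 0.928570
Parallel (F and G): 1 − (1 − 0.840297)(1 − 0.860708) = 0.977755
Series ([0.928570] and [0.977755]): 0.928570 × 0.977755 = 0.9079

0.9079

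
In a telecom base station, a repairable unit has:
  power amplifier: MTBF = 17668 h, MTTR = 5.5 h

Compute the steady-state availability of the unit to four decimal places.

0.9997

A(power amplifier) = MTBF/(MTBF+MTTR) = 17668/(17668+5.5) = 0.9997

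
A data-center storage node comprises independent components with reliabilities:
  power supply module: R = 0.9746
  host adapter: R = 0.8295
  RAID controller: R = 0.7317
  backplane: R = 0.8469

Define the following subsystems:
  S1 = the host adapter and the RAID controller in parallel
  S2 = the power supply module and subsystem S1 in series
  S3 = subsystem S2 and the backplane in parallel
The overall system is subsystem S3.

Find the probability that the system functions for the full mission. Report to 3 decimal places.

Parallel (host adapter and RAID controller): 1 − (1 − 0.82950)(1 − 0.73170) = 0.95425
Series (power supply module and [0.95425]): 0.97460 × 0.95425 = 0.93001
Parallel ([0.93001] and backplane): 1 − (1 − 0.93001)(1 − 0.84690) = 0.989

0.989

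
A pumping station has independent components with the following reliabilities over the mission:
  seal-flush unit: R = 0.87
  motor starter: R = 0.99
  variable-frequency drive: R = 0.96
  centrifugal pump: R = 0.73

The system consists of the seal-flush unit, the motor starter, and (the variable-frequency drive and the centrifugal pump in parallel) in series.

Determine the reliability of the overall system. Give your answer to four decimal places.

Parallel (variable-frequency drive and centrifugal pump): 1 − (1 − 0.960000)(1 − 0.730000) = 0.989200
Series (seal-flush unit, motor starter, and [0.989200]): 0.870000 × 0.990000 × 0.989200 = 0.8520

0.8520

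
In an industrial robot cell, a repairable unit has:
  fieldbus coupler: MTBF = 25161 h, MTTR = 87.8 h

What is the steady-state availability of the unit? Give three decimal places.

0.997

A(fieldbus coupler) = MTBF/(MTBF+MTTR) = 25161/(25161+87.8) = 0.997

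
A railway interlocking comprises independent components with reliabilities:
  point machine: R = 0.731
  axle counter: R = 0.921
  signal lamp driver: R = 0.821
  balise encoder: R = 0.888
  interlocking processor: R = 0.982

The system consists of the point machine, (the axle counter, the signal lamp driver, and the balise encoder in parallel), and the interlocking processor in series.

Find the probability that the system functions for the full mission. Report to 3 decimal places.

0.717

Parallel (axle counter, signal lamp driver, and balise encoder): 1 − (1 − 0.92100)(1 − 0.82100)(1 − 0.88800) = 0.99842
Series (point machine, [0.99842], and interlocking processor): 0.73100 × 0.99842 × 0.98200 = 0.717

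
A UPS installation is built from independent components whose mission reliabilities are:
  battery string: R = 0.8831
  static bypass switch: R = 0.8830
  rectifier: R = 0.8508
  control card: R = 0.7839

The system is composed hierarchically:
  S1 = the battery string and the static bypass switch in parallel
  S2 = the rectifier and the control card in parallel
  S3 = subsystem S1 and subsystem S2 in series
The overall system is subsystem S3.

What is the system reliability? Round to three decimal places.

Parallel (battery string and static bypass switch): 1 − (1 − 0.88310)(1 − 0.88300) = 0.98632
Parallel (rectifier and control card): 1 − (1 − 0.85080)(1 − 0.78390) = 0.96776
Series ([0.98632] and [0.96776]): 0.98632 × 0.96776 = 0.955

0.955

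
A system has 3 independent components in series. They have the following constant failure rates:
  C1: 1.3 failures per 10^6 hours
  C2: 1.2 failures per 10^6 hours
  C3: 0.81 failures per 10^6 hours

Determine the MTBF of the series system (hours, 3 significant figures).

302000

Series of exponential components: λ_sys = Σ λ_i
λ_sys = 0.0000013 + 0.0000012 + 0.00000081 = 3.3100e-06 /h
MTBF = 1 / λ_sys = 302000 h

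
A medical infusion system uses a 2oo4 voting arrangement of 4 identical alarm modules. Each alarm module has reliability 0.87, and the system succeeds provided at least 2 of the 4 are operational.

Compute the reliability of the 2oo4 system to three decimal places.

0.992

R = Σ_{i=2}^{4} C(4,i) p^i (1−p)^{4−i} with p = 0.87
C(4,2)·0.87^2·0.13^2 = 0.07675
C(4,3)·0.87^3·0.13^1 = 0.34242
C(4,4)·0.87^4·0.13^0 = 0.57290
Sum = 0.992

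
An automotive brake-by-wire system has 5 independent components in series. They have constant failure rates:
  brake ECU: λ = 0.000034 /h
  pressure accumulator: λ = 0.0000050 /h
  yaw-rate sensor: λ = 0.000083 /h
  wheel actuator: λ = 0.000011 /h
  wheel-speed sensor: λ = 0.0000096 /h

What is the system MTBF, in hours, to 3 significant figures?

Series of exponential components: λ_sys = Σ λ_i
λ_sys = 0.000034 + 0.0000050 + 0.000083 + 0.000011 + 0.0000096 = 1.4260e-04 /h
MTBF = 1 / λ_sys = 7010 h

7010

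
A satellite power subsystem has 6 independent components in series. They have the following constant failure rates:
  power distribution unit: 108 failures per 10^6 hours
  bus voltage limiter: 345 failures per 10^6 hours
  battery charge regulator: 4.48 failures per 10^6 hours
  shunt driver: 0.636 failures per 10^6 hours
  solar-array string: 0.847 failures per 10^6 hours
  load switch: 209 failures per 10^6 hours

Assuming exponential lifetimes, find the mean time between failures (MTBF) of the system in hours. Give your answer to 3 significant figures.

1500

Series of exponential components: λ_sys = Σ λ_i
λ_sys = 0.000108 + 0.000345 + 0.00000448 + 0.000000636 + 0.000000847 + 0.000209 = 6.6796e-04 /h
MTBF = 1 / λ_sys = 1500 h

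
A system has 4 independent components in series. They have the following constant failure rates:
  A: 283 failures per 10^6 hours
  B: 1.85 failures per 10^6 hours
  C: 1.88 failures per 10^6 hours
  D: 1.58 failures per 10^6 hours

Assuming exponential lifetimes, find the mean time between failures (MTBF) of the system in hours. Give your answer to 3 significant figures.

3470

Series of exponential components: λ_sys = Σ λ_i
λ_sys = 0.000283 + 0.00000185 + 0.00000188 + 0.00000158 = 2.8831e-04 /h
MTBF = 1 / λ_sys = 3470 h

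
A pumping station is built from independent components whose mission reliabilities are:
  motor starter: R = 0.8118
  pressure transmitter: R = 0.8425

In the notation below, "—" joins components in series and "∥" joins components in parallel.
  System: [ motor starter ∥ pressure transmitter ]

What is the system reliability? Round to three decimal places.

Parallel (motor starter and pressure transmitter): 1 − (1 − 0.81180)(1 − 0.84250) = 0.970

0.970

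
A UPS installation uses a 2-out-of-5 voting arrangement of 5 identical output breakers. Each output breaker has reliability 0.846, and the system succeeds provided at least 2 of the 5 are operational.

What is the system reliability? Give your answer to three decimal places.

0.998

R = Σ_{i=2}^{5} C(5,i) p^i (1−p)^{5−i} with p = 0.846
C(5,2)·0.846^2·0.154^3 = 0.02614
C(5,3)·0.846^3·0.154^2 = 0.14360
C(5,4)·0.846^4·0.154^1 = 0.39443
C(5,5)·0.846^5·0.154^0 = 0.43336
Sum = 0.998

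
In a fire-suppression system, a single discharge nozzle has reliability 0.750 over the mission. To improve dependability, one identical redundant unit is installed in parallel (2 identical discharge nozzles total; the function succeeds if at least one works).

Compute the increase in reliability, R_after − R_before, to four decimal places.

0.1875

R_before = 0.750
R_after = 1 − (1 − 0.750)^2 = 0.9375
ΔR = 0.9375 − 0.750 = 0.1875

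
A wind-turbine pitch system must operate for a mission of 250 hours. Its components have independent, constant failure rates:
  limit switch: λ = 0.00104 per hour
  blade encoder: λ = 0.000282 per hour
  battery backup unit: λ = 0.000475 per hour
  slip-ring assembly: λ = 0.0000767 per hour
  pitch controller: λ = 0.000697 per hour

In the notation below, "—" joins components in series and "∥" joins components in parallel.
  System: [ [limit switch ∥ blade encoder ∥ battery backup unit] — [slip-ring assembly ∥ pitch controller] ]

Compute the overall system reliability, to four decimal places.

0.9952

R(limit switch) = exp(−0.00104 × 250) = 0.771052
R(blade encoder) = exp(−0.000282 × 250) = 0.931928
R(battery backup unit) = exp(−0.000475 × 250) = 0.888030
R(slip-ring assembly) = exp(−0.0000767 × 250) = 0.981008
R(pitch controller) = exp(−0.000697 × 250) = 0.840087
Parallel (limit switch, blade encoder, and battery backup unit): 1 − (1 − 0.771052)(1 − 0.931928)(1 − 0.888030) = 0.998255
Parallel (slip-ring assembly and pitch controller): 1 − (1 − 0.981008)(1 − 0.840087) = 0.996963
Series ([0.998255] and [0.996963]): 0.998255 × 0.996963 = 0.9952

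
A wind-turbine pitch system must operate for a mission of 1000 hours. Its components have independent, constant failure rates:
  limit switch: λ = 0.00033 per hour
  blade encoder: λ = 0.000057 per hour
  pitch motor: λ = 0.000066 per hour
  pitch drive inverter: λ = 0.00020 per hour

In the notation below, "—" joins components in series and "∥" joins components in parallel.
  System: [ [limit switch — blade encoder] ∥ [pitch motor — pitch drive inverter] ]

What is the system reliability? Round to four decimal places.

R(limit switch) = exp(−0.00033 × 1000) = 0.718924
R(blade encoder) = exp(−0.000057 × 1000) = 0.944594
R(pitch motor) = exp(−0.000066 × 1000) = 0.936131
R(pitch drive inverter) = exp(−0.00020 × 1000) = 0.818731
Series (limit switch and blade encoder): 0.718924 × 0.944594 = 0.679091
Series (pitch motor and pitch drive inverter): 0.936131 × 0.818731 = 0.766439
Parallel ([0.679091] and [0.766439]): 1 − (1 − 0.679091)(1 − 0.766439) = 0.9250

0.9250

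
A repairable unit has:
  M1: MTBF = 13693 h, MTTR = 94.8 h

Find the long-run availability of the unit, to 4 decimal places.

0.9931

A(M1) = MTBF/(MTBF+MTTR) = 13693/(13693+94.8) = 0.9931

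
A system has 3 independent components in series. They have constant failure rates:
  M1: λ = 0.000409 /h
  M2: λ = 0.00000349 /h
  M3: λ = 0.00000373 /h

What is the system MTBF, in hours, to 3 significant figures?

2400

Series of exponential components: λ_sys = Σ λ_i
λ_sys = 0.000409 + 0.00000349 + 0.00000373 = 4.1622e-04 /h
MTBF = 1 / λ_sys = 2400 h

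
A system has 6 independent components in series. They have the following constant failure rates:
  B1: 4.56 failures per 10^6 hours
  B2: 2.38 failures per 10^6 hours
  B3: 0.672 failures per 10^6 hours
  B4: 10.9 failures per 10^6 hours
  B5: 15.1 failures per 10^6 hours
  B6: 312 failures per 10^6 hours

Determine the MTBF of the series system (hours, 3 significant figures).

Series of exponential components: λ_sys = Σ λ_i
λ_sys = 0.00000456 + 0.00000238 + 0.000000672 + 0.0000109 + 0.0000151 + 0.000312 = 3.4561e-04 /h
MTBF = 1 / λ_sys = 2890 h

2890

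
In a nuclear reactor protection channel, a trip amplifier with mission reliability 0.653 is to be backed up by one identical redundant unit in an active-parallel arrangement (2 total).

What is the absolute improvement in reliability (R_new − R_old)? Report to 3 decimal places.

0.227

R_before = 0.653
R_after = 1 − (1 − 0.653)^2 = 0.880
ΔR = 0.880 − 0.653 = 0.227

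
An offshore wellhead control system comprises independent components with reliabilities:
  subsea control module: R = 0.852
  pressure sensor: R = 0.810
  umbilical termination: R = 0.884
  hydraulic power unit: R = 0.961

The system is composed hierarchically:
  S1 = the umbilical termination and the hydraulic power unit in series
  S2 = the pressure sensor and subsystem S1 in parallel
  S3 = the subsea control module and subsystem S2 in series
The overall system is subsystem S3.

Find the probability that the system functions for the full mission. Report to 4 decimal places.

0.8276

Series (umbilical termination and hydraulic power unit): 0.884000 × 0.961000 = 0.849524
Parallel (pressure sensor and [0.849524]): 1 − (1 − 0.810000)(1 − 0.849524) = 0.971410
Series (subsea control module and [0.971410]): 0.852000 × 0.971410 = 0.8276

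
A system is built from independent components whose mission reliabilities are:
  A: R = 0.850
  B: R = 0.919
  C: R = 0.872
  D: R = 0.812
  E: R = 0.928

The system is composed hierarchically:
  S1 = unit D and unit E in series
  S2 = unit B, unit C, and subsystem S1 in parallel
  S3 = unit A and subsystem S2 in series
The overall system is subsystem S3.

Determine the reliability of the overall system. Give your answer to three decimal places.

0.848

Series (D and E): 0.81200 × 0.92800 = 0.75354
Parallel (B, C, and [0.75354]): 1 − (1 − 0.91900)(1 − 0.87200)(1 − 0.75354) = 0.99744
Series (A and [0.99744]): 0.85000 × 0.99744 = 0.848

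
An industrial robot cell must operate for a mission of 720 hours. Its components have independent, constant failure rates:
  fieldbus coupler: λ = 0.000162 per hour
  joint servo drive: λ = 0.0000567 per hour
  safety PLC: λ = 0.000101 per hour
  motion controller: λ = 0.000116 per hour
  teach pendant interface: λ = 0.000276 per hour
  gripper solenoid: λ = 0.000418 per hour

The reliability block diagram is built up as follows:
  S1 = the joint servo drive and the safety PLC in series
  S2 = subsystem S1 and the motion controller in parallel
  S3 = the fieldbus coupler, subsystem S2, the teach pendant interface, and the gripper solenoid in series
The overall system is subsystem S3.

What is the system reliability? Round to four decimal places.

0.5353

R(fieldbus coupler) = exp(−0.000162 × 720) = 0.889906
R(joint servo drive) = exp(−0.0000567 × 720) = 0.959998
R(safety PLC) = exp(−0.000101 × 720) = 0.929861
R(motion controller) = exp(−0.000116 × 720) = 0.919873
R(teach pendant interface) = exp(−0.000276 × 720) = 0.819779
R(gripper solenoid) = exp(−0.000418 × 720) = 0.740107
Series (joint servo drive and safety PLC): 0.959998 × 0.929861 = 0.892665
Parallel ([0.892665] and motion controller): 1 − (1 − 0.892665)(1 − 0.919873) = 0.991400
Series (fieldbus coupler, [0.991400], teach pendant interface, and gripper solenoid): 0.889906 × 0.991400 × 0.819779 × 0.740107 = 0.5353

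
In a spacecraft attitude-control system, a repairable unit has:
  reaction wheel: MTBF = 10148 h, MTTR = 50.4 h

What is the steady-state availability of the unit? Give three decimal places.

0.995

A(reaction wheel) = MTBF/(MTBF+MTTR) = 10148/(10148+50.4) = 0.995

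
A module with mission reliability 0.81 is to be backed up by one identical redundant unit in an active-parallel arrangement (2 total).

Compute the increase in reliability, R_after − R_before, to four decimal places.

R_before = 0.81
R_after = 1 − (1 − 0.81)^2 = 0.9639
ΔR = 0.9639 − 0.81 = 0.1539

0.1539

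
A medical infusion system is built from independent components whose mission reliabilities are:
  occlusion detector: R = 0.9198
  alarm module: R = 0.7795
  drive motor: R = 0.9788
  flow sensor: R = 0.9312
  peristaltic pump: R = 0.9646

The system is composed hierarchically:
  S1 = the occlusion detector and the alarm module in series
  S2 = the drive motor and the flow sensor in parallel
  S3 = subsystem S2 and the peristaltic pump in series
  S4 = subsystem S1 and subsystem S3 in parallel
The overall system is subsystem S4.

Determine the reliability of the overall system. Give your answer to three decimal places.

Series (occlusion detector and alarm module): 0.91980 × 0.77950 = 0.71698
Parallel (drive motor and flow sensor): 1 − (1 − 0.97880)(1 − 0.93120) = 0.99854
Series ([0.99854] and peristaltic pump): 0.99854 × 0.96460 = 0.96319
Parallel ([0.71698] and [0.96319]): 1 − (1 − 0.71698)(1 − 0.96319) = 0.990

0.990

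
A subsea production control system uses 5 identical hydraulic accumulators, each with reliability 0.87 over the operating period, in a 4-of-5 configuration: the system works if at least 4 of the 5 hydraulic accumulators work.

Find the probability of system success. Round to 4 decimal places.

R = Σ_{i=4}^{5} C(5,i) p^i (1−p)^{5−i} with p = 0.87
C(5,4)·0.87^4·0.13^1 = 0.372383
C(5,5)·0.87^5·0.13^0 = 0.498421
Sum = 0.8708

0.8708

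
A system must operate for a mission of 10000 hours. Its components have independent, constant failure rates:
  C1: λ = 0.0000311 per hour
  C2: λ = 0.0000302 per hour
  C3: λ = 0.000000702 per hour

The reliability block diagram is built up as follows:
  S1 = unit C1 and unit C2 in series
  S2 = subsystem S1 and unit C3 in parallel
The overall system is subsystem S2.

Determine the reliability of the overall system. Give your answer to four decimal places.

0.9968

R(C1) = exp(−0.0000311 × 10000) = 0.732714
R(C2) = exp(−0.0000302 × 10000) = 0.739338
R(C3) = exp(−0.000000702 × 10000) = 0.993005
Series (C1 and C2): 0.732714 × 0.739338 = 0.541723
Parallel ([0.541723] and C3): 1 − (1 − 0.541723)(1 − 0.993005) = 0.9968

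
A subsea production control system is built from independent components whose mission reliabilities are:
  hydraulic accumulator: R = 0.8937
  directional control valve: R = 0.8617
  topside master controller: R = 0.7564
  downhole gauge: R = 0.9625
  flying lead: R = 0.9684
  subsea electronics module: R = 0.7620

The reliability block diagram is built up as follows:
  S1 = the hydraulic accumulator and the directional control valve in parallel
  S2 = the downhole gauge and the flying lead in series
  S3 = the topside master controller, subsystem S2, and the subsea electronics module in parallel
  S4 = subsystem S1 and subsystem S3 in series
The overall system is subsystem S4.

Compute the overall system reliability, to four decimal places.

Parallel (hydraulic accumulator and directional control valve): 1 − (1 − 0.893700)(1 − 0.861700) = 0.985299
Series (downhole gauge and flying lead): 0.962500 × 0.968400 = 0.932085
Parallel (topside master controller, [0.932085], and subsea electronics module): 1 − (1 − 0.756400)(1 − 0.932085)(1 − 0.762000) = 0.996063
Series ([0.985299] and [0.996063]): 0.985299 × 0.996063 = 0.9814

0.9814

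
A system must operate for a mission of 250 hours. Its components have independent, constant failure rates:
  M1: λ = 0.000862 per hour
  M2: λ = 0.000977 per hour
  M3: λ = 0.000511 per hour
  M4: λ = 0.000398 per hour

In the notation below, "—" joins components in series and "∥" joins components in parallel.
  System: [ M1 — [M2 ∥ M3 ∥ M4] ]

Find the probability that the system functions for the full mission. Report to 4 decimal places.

R(M1) = exp(−0.000862 × 250) = 0.806138
R(M2) = exp(−0.000977 × 250) = 0.783292
R(M3) = exp(−0.000511 × 250) = 0.880073
R(M4) = exp(−0.000398 × 250) = 0.905290
Parallel (M2, M3, and M4): 1 − (1 − 0.783292)(1 − 0.880073)(1 − 0.905290) = 0.997539
Series (M1 and [0.997539]): 0.806138 × 0.997539 = 0.8042

0.8042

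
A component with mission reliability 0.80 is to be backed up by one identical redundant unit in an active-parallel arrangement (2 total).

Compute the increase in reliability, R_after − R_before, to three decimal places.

0.160

R_before = 0.80
R_after = 1 − (1 − 0.80)^2 = 0.960
ΔR = 0.960 − 0.80 = 0.160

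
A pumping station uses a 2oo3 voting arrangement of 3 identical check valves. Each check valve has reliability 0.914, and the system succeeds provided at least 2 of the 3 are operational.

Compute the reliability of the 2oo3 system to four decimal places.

0.9791

R = Σ_{i=2}^{3} C(3,i) p^i (1−p)^{3−i} with p = 0.914
C(3,2)·0.914^2·0.086^1 = 0.215532
C(3,3)·0.914^3·0.086^0 = 0.763552
Sum = 0.9791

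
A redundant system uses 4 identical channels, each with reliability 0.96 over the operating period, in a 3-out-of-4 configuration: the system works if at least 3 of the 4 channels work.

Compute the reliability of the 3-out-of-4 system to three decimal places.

R = Σ_{i=3}^{4} C(4,i) p^i (1−p)^{4−i} with p = 0.96
C(4,3)·0.96^3·0.04^1 = 0.14156
C(4,4)·0.96^4·0.04^0 = 0.84935
Sum = 0.991

0.991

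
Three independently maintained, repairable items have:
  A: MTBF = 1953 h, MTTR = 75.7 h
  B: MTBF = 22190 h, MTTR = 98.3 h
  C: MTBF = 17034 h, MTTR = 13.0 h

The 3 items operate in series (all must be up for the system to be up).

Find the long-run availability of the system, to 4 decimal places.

A(A) = MTBF/(MTBF+MTTR) = 1953/(1953+75.7) = 0.962685
A(B) = MTBF/(MTBF+MTTR) = 22190/(22190+98.3) = 0.995590
A(C) = MTBF/(MTBF+MTTR) = 17034/(17034+13.0) = 0.999237
Series availability: 0.962685 × 0.995590 × 0.999237 = 0.9577

0.9577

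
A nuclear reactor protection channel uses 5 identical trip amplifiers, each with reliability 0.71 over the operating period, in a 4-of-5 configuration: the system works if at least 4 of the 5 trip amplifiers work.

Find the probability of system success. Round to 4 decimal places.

0.5489

R = Σ_{i=4}^{5} C(5,i) p^i (1−p)^{5−i} with p = 0.71
C(5,4)·0.71^4·0.29^1 = 0.368469
C(5,5)·0.71^5·0.29^0 = 0.180423
Sum = 0.5489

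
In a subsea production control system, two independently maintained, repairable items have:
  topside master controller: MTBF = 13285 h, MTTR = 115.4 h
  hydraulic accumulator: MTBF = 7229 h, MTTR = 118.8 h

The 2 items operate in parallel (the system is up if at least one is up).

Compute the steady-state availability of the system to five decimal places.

0.99986

A(topside master controller) = MTBF/(MTBF+MTTR) = 13285/(13285+115.4) = 0.991388
A(hydraulic accumulator) = MTBF/(MTBF+MTTR) = 7229/(7229+118.8) = 0.983832
Parallel availability: 1 − (1 − 0.991388)(1 − 0.983832) = 0.99986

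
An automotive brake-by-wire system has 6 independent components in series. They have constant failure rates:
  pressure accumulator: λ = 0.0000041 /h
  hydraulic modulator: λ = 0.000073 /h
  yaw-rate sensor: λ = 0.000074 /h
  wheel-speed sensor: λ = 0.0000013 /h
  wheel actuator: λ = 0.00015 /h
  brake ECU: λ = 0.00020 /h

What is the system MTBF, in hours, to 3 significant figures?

1990

Series of exponential components: λ_sys = Σ λ_i
λ_sys = 0.0000041 + 0.000073 + 0.000074 + 0.0000013 + 0.00015 + 0.00020 = 5.0240e-04 /h
MTBF = 1 / λ_sys = 1990 h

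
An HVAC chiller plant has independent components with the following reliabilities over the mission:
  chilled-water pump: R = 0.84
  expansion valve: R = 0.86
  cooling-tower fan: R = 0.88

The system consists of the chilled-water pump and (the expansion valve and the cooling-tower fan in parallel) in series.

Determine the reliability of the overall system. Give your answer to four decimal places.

Parallel (expansion valve and cooling-tower fan): 1 − (1 − 0.860000)(1 − 0.880000) = 0.983200
Series (chilled-water pump and [0.983200]): 0.840000 × 0.983200 = 0.8259

0.8259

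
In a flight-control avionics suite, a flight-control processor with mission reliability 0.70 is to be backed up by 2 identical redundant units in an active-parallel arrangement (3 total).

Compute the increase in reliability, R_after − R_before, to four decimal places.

0.2730

R_before = 0.70
R_after = 1 − (1 − 0.70)^3 = 0.9730
ΔR = 0.9730 − 0.70 = 0.2730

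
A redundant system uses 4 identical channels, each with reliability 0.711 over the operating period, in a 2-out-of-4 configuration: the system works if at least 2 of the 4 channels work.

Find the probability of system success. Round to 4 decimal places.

R = Σ_{i=2}^{4} C(4,i) p^i (1−p)^{4−i} with p = 0.711
C(4,2)·0.711^2·0.289^2 = 0.253330
C(4,3)·0.711^3·0.289^1 = 0.415496
C(4,4)·0.711^4·0.289^0 = 0.255551
Sum = 0.9244

0.9244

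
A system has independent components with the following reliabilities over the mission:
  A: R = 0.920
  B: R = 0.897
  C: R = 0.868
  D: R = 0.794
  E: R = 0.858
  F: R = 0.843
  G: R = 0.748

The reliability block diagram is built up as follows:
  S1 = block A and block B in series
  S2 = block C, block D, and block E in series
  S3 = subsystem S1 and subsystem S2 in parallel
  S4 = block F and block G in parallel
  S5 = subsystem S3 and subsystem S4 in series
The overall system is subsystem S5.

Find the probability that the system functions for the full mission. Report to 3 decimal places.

Series (A and B): 0.92000 × 0.89700 = 0.82524
Series (C, D, and E): 0.86800 × 0.79400 × 0.85800 = 0.59133
Parallel ([0.82524] and [0.59133]): 1 − (1 − 0.82524)(1 − 0.59133) = 0.92858
Parallel (F and G): 1 − (1 − 0.84300)(1 − 0.74800) = 0.96044
Series ([0.92858] and [0.96044]): 0.92858 × 0.96044 = 0.892

0.892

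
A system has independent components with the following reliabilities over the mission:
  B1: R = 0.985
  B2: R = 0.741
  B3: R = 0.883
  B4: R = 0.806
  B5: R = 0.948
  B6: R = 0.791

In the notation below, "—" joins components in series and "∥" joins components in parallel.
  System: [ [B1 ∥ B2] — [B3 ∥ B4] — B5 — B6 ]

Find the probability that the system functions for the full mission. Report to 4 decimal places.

0.7300

Parallel (B1 and B2): 1 − (1 − 0.985000)(1 − 0.741000) = 0.996115
Parallel (B3 and B4): 1 − (1 − 0.883000)(1 − 0.806000) = 0.977302
Series ([0.996115], [0.977302], B5, and B6): 0.996115 × 0.977302 × 0.948000 × 0.791000 = 0.7300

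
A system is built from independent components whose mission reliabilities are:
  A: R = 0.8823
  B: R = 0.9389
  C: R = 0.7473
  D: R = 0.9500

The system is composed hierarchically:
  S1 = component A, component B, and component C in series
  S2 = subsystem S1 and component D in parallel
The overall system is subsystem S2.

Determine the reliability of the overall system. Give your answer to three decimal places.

0.981

Series (A, B, and C): 0.88230 × 0.93890 × 0.74730 = 0.61906
Parallel ([0.61906] and D): 1 − (1 − 0.61906)(1 − 0.95000) = 0.981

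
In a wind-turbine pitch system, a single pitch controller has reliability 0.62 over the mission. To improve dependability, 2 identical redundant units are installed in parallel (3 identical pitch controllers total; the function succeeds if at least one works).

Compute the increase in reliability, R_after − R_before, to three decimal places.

0.325

R_before = 0.62
R_after = 1 − (1 − 0.62)^3 = 0.945
ΔR = 0.945 − 0.62 = 0.325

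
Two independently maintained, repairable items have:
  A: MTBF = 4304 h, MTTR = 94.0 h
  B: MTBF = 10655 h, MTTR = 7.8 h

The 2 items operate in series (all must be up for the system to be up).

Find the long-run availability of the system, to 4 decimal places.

A(A) = MTBF/(MTBF+MTTR) = 4304/(4304+94.0) = 0.978627
A(B) = MTBF/(MTBF+MTTR) = 10655/(10655+7.8) = 0.999268
Series availability: 0.978627 × 0.999268 = 0.9779

0.9779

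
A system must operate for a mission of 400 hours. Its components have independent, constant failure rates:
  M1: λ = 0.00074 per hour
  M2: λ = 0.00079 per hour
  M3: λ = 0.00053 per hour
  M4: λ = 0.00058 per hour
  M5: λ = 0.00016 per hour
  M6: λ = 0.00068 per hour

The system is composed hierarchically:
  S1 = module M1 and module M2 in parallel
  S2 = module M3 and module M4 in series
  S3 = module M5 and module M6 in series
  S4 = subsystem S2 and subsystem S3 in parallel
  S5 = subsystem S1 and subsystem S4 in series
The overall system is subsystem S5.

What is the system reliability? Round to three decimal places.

0.835

R(M1) = exp(−0.00074 × 400) = 0.74379
R(M2) = exp(−0.00079 × 400) = 0.72906
R(M3) = exp(−0.00053 × 400) = 0.80896
R(M4) = exp(−0.00058 × 400) = 0.79295
R(M5) = exp(−0.00016 × 400) = 0.93800
R(M6) = exp(−0.00068 × 400) = 0.76185
Parallel (M1 and M2): 1 − (1 − 0.74379)(1 − 0.72906) = 0.93058
Series (M3 and M4): 0.80896 × 0.79295 = 0.64146
Series (M5 and M6): 0.93800 × 0.76185 = 0.71462
Parallel ([0.64146] and [0.71462]): 1 − (1 − 0.64146)(1 − 0.71462) = 0.89768
Series ([0.93058] and [0.89768]): 0.93058 × 0.89768 = 0.835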